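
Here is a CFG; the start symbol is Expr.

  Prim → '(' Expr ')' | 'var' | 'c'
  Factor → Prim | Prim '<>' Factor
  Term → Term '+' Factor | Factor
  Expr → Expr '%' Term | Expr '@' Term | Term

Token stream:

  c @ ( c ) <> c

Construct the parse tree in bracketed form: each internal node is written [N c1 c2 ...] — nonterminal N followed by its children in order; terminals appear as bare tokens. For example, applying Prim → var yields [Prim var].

Expr
Expr @ Term
Term @ Term
Factor @ Term
Prim @ Term
c @ Term
c @ Factor
c @ Prim <> Factor
c @ ( Expr ) <> Factor
c @ ( Term ) <> Factor
c @ ( Factor ) <> Factor
c @ ( Prim ) <> Factor
c @ ( c ) <> Factor
c @ ( c ) <> Prim
c @ ( c ) <> c

[Expr [Expr [Term [Factor [Prim c]]]] @ [Term [Factor [Prim ( [Expr [Term [Factor [Prim c]]]] )] <> [Factor [Prim c]]]]]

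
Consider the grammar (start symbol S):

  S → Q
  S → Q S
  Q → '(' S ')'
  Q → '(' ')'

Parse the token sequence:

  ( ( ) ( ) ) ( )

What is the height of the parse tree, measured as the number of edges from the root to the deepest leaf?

5

[S [Q ( [S [Q ( )] [S [Q ( )]]] )] [S [Q ( )]]]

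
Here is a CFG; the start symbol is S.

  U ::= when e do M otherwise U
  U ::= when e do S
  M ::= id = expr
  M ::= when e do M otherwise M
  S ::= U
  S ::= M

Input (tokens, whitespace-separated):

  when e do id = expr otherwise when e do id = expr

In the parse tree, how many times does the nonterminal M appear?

2

[S [U when e do [M id = expr] otherwise [U when e do [S [M id = expr]]]]]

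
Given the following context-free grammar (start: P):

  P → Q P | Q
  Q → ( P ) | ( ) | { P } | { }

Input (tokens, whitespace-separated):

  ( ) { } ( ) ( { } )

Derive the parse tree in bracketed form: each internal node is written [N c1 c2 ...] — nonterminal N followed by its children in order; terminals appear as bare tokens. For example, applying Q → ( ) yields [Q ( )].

[P [Q ( )] [P [Q { }] [P [Q ( )] [P [Q ( [P [Q { }]] )]]]]]

P
Q P
( ) P
( ) Q P
( ) { } P
( ) { } Q P
( ) { } ( ) P
( ) { } ( ) Q
( ) { } ( ) ( P )
( ) { } ( ) ( Q )
( ) { } ( ) ( { } )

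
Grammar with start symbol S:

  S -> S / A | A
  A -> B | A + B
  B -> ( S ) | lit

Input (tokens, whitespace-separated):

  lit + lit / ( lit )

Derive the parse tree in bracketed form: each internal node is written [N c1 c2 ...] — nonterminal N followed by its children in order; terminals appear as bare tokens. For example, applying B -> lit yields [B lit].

[S [S [A [A [B lit]] + [B lit]]] / [A [B ( [S [A [B lit]]] )]]]

S
S / A
A / A
A + B / A
B + B / A
lit + B / A
lit + lit / A
lit + lit / B
lit + lit / ( S )
lit + lit / ( A )
lit + lit / ( B )
lit + lit / ( lit )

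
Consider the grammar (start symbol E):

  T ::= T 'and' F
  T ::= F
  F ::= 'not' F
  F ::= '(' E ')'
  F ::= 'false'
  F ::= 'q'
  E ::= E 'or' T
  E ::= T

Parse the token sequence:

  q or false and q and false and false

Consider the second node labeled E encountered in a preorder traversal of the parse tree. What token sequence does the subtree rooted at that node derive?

[E [E [T [F q]]] or [T [T [T [T [F false]] and [F q]] and [F false]] and [F false]]]

q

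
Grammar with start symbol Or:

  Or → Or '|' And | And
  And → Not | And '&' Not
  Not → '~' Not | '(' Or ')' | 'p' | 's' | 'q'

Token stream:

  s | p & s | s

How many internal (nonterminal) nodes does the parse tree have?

11

[Or [Or [Or [And [Not s]]] | [And [And [Not p]] & [Not s]]] | [And [Not s]]]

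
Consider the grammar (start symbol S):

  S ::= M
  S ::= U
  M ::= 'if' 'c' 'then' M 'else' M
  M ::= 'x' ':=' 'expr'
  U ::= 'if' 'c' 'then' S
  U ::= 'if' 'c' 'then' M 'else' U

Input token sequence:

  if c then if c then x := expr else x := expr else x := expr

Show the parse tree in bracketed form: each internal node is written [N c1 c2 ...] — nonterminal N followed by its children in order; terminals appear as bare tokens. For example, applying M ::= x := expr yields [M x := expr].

[S [M if c then [M if c then [M x := expr] else [M x := expr]] else [M x := expr]]]

S
M
if c then M else M
if c then if c then M else M else M
if c then if c then x := expr else M else M
if c then if c then x := expr else x := expr else M
if c then if c then x := expr else x := expr else x := expr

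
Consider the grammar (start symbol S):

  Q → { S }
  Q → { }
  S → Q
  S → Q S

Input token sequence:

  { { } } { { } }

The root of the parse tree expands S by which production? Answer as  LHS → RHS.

S → Q S

[S [Q { [S [Q { }]] }] [S [Q { [S [Q { }]] }]]]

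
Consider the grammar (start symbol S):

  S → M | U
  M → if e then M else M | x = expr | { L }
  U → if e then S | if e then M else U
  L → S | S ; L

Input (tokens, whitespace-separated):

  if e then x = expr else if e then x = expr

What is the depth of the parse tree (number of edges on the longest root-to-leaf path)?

[S [U if e then [M x = expr] else [U if e then [S [M x = expr]]]]]

5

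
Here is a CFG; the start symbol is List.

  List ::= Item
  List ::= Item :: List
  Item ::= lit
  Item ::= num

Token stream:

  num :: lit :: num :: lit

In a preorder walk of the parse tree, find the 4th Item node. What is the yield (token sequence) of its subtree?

[List [Item num] :: [List [Item lit] :: [List [Item num] :: [List [Item lit]]]]]

lit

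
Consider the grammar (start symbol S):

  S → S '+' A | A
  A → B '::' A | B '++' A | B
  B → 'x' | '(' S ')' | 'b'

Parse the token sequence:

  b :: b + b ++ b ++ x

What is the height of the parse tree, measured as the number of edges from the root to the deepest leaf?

[S [S [A [B b] :: [A [B b]]]] + [A [B b] ++ [A [B b] ++ [A [B x]]]]]

5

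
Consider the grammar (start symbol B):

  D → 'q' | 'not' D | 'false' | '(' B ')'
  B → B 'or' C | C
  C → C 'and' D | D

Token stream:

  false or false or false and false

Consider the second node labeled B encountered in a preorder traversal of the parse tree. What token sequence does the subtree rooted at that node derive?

[B [B [B [C [D false]]] or [C [D false]]] or [C [C [D false]] and [D false]]]

false or false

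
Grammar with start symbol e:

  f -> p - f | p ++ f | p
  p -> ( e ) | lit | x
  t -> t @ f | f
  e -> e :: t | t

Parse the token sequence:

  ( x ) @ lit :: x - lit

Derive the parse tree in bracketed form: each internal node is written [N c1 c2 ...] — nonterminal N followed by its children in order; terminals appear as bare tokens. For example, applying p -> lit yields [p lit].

[e [e [t [t [f [p ( [e [t [f [p x]]]] )]]] @ [f [p lit]]]] :: [t [f [p x] - [f [p lit]]]]]

e
e :: t
t :: t
t @ f :: t
f @ f :: t
p @ f :: t
( e ) @ f :: t
( t ) @ f :: t
( f ) @ f :: t
( p ) @ f :: t
( x ) @ f :: t
( x ) @ p :: t
( x ) @ lit :: t
( x ) @ lit :: f
( x ) @ lit :: p - f
( x ) @ lit :: x - f
( x ) @ lit :: x - p
( x ) @ lit :: x - lit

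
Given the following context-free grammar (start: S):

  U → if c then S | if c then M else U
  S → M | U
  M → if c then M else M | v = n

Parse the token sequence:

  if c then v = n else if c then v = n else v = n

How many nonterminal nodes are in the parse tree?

[S [M if c then [M v = n] else [M if c then [M v = n] else [M v = n]]]]

6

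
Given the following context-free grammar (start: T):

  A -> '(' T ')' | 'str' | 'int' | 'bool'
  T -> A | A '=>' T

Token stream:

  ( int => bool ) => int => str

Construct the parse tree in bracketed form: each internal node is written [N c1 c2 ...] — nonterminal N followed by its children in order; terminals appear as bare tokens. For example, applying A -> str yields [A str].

[T [A ( [T [A int] => [T [A bool]]] )] => [T [A int] => [T [A str]]]]

T
A => T
( T ) => T
( A => T ) => T
( int => T ) => T
( int => A ) => T
( int => bool ) => T
( int => bool ) => A => T
( int => bool ) => int => T
( int => bool ) => int => A
( int => bool ) => int => str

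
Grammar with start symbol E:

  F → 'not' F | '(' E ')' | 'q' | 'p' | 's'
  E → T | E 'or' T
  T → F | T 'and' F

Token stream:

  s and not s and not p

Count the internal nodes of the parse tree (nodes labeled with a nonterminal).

9

[E [T [T [T [F s]] and [F not [F s]]] and [F not [F p]]]]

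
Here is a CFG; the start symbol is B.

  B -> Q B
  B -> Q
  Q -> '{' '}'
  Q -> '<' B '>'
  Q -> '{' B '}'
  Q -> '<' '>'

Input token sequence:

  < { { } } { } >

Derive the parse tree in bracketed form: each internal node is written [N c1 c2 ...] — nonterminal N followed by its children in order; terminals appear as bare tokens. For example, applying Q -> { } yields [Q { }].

B
Q
< B >
< Q B >
< { B } B >
< { Q } B >
< { { } } B >
< { { } } Q >
< { { } } { } >

[B [Q < [B [Q { [B [Q { }]] }] [B [Q { }]]] >]]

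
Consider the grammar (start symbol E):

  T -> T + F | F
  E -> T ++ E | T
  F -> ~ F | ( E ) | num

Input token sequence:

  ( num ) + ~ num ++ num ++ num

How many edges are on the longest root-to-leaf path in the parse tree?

[E [T [T [F ( [E [T [F num]]] )]] + [F ~ [F num]]] ++ [E [T [F num]] ++ [E [T [F num]]]]]

7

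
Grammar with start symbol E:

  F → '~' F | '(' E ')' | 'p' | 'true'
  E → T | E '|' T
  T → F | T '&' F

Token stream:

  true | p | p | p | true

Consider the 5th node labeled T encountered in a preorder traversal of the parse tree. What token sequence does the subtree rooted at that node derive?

true

[E [E [E [E [E [T [F true]]] | [T [F p]]] | [T [F p]]] | [T [F p]]] | [T [F true]]]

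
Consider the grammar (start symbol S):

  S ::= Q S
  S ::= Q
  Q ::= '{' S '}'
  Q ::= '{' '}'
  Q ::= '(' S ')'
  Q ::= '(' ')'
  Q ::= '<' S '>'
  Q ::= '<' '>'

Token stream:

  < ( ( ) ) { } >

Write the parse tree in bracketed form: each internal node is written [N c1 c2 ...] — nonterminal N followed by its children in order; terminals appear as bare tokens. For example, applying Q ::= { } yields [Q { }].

S
Q
< S >
< Q S >
< ( S ) S >
< ( Q ) S >
< ( ( ) ) S >
< ( ( ) ) Q >
< ( ( ) ) { } >

[S [Q < [S [Q ( [S [Q ( )]] )] [S [Q { }]]] >]]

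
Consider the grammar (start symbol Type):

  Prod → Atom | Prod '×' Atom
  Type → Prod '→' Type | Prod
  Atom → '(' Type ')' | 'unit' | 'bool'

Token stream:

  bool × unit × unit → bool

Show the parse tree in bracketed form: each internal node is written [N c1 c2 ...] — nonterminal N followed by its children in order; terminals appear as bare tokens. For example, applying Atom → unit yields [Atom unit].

[Type [Prod [Prod [Prod [Atom bool]] × [Atom unit]] × [Atom unit]] → [Type [Prod [Atom bool]]]]

Type
Prod → Type
Prod × Atom → Type
Prod × Atom × Atom → Type
Atom × Atom × Atom → Type
bool × Atom × Atom → Type
bool × unit × Atom → Type
bool × unit × unit → Type
bool × unit × unit → Prod
bool × unit × unit → Atom
bool × unit × unit → bool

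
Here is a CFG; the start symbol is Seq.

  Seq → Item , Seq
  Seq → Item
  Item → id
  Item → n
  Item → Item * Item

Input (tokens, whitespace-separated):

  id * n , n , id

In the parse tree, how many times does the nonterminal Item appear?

[Seq [Item [Item id] * [Item n]] , [Seq [Item n] , [Seq [Item id]]]]

5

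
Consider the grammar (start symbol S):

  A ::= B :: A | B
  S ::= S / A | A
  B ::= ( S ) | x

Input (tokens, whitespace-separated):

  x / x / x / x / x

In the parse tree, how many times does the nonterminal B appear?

5

[S [S [S [S [S [A [B x]]] / [A [B x]]] / [A [B x]]] / [A [B x]]] / [A [B x]]]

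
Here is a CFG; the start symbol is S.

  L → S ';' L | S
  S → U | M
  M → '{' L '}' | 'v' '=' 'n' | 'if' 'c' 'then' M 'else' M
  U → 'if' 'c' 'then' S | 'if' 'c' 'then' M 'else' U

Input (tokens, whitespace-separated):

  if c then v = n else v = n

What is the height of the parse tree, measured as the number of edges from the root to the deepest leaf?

[S [M if c then [M v = n] else [M v = n]]]

3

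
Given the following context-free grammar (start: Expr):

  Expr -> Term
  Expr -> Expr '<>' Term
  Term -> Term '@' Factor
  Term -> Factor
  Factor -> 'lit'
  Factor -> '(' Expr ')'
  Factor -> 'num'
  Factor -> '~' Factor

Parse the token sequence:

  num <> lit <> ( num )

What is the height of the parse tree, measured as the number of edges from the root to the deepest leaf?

6

[Expr [Expr [Expr [Term [Factor num]]] <> [Term [Factor lit]]] <> [Term [Factor ( [Expr [Term [Factor num]]] )]]]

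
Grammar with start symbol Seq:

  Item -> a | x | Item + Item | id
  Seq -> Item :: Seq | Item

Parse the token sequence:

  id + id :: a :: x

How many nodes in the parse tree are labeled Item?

[Seq [Item [Item id] + [Item id]] :: [Seq [Item a] :: [Seq [Item x]]]]

5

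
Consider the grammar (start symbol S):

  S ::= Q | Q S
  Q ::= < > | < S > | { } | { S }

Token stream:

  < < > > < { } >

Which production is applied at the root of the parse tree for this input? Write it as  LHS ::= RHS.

S ::= Q S

[S [Q < [S [Q < >]] >] [S [Q < [S [Q { }]] >]]]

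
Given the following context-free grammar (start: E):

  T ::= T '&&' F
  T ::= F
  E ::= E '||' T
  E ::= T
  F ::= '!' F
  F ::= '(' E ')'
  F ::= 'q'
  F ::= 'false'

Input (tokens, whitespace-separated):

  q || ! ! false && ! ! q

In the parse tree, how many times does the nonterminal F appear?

[E [E [T [F q]]] || [T [T [F ! [F ! [F false]]]] && [F ! [F ! [F q]]]]]

7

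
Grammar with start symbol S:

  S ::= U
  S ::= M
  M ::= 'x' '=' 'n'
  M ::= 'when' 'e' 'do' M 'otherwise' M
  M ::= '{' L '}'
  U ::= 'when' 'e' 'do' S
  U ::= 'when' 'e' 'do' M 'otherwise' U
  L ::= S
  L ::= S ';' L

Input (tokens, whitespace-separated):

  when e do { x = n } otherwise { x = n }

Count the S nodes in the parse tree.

3

[S [M when e do [M { [L [S [M x = n]]] }] otherwise [M { [L [S [M x = n]]] }]]]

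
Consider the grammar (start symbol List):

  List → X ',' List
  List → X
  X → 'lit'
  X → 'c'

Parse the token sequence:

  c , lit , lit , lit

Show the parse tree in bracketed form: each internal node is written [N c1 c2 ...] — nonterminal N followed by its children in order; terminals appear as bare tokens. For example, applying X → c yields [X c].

List
X , List
c , List
c , X , List
c , lit , List
c , lit , X , List
c , lit , lit , List
c , lit , lit , X
c , lit , lit , lit

[List [X c] , [List [X lit] , [List [X lit] , [List [X lit]]]]]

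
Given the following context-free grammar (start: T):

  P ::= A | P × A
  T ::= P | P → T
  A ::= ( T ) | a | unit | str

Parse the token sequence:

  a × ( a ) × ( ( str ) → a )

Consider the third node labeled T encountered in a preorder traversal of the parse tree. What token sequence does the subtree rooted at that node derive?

[T [P [P [P [A a]] × [A ( [T [P [A a]]] )]] × [A ( [T [P [A ( [T [P [A str]]] )]] → [T [P [A a]]]] )]]]

( str ) → a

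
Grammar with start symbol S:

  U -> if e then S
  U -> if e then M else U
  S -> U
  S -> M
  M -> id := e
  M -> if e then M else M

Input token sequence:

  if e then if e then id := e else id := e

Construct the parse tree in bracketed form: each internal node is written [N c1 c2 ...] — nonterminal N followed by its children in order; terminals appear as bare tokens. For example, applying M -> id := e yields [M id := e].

S
U
if e then S
if e then M
if e then if e then M else M
if e then if e then id := e else M
if e then if e then id := e else id := e

[S [U if e then [S [M if e then [M id := e] else [M id := e]]]]]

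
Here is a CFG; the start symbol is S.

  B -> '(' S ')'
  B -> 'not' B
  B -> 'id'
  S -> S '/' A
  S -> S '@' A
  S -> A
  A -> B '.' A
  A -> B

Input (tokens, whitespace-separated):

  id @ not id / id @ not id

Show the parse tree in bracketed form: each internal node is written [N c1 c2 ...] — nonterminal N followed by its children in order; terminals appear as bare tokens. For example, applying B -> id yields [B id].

[S [S [S [S [A [B id]]] @ [A [B not [B id]]]] / [A [B id]]] @ [A [B not [B id]]]]

S
S @ A
S / A @ A
S @ A / A @ A
A @ A / A @ A
B @ A / A @ A
id @ A / A @ A
id @ B / A @ A
id @ not B / A @ A
id @ not id / A @ A
id @ not id / B @ A
id @ not id / id @ A
id @ not id / id @ B
id @ not id / id @ not B
id @ not id / id @ not id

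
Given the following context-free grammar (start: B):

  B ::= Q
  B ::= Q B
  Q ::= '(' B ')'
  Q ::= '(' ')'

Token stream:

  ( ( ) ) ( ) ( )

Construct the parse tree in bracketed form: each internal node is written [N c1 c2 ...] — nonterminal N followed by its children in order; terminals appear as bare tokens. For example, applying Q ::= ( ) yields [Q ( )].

B
Q B
( B ) B
( Q ) B
( ( ) ) B
( ( ) ) Q B
( ( ) ) ( ) B
( ( ) ) ( ) Q
( ( ) ) ( ) ( )

[B [Q ( [B [Q ( )]] )] [B [Q ( )] [B [Q ( )]]]]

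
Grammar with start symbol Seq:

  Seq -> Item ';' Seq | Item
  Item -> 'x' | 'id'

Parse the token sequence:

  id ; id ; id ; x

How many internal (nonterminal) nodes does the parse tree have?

[Seq [Item id] ; [Seq [Item id] ; [Seq [Item id] ; [Seq [Item x]]]]]

8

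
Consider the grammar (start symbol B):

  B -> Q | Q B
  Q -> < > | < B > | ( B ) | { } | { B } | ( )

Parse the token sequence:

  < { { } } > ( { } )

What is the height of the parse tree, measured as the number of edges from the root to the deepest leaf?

[B [Q < [B [Q { [B [Q { }]] }]] >] [B [Q ( [B [Q { }]] )]]]

6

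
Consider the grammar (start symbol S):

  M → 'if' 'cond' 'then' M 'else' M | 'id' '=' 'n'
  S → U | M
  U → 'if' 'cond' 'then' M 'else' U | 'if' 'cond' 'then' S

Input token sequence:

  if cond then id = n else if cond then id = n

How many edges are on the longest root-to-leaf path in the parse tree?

5

[S [U if cond then [M id = n] else [U if cond then [S [M id = n]]]]]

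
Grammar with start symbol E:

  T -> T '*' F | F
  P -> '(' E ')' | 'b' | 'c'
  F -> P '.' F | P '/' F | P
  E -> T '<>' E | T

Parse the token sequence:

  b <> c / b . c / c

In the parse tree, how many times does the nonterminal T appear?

[E [T [F [P b]]] <> [E [T [F [P c] / [F [P b] . [F [P c] / [F [P c]]]]]]]]

2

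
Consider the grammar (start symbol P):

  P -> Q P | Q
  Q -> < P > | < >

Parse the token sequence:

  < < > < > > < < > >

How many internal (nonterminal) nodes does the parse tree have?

10

[P [Q < [P [Q < >] [P [Q < >]]] >] [P [Q < [P [Q < >]] >]]]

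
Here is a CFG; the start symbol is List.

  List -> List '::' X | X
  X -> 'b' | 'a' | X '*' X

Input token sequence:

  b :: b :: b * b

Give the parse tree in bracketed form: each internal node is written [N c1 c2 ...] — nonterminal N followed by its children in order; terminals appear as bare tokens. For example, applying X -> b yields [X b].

[List [List [List [X b]] :: [X b]] :: [X [X b] * [X b]]]

List
List :: X
List :: X :: X
X :: X :: X
b :: X :: X
b :: b :: X
b :: b :: X * X
b :: b :: b * X
b :: b :: b * b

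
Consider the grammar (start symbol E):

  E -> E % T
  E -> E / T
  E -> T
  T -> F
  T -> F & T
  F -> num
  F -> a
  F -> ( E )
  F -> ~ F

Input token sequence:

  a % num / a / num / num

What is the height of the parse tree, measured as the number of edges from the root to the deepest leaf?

[E [E [E [E [E [T [F a]]] % [T [F num]]] / [T [F a]]] / [T [F num]]] / [T [F num]]]

7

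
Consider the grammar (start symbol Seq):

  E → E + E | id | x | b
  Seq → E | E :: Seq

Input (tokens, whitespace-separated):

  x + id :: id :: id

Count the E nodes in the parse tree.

[Seq [E [E x] + [E id]] :: [Seq [E id] :: [Seq [E id]]]]

5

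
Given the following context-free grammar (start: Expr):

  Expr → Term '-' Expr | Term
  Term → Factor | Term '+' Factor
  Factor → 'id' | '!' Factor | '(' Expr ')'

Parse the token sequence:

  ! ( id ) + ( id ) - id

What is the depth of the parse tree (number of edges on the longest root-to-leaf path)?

[Expr [Term [Term [Factor ! [Factor ( [Expr [Term [Factor id]]] )]]] + [Factor ( [Expr [Term [Factor id]]] )]] - [Expr [Term [Factor id]]]]

8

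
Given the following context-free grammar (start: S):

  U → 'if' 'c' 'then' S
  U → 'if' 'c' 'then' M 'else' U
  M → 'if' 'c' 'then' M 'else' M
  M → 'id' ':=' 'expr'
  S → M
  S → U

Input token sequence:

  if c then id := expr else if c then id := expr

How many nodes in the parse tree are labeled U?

2

[S [U if c then [M id := expr] else [U if c then [S [M id := expr]]]]]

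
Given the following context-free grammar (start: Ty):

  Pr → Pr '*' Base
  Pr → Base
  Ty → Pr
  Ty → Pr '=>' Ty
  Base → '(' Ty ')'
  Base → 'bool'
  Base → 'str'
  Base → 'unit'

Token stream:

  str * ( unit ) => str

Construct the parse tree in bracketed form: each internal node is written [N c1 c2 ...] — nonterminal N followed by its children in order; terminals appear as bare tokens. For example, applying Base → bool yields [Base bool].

Ty
Pr => Ty
Pr * Base => Ty
Base * Base => Ty
str * Base => Ty
str * ( Ty ) => Ty
str * ( Pr ) => Ty
str * ( Base ) => Ty
str * ( unit ) => Ty
str * ( unit ) => Pr
str * ( unit ) => Base
str * ( unit ) => str

[Ty [Pr [Pr [Base str]] * [Base ( [Ty [Pr [Base unit]]] )]] => [Ty [Pr [Base str]]]]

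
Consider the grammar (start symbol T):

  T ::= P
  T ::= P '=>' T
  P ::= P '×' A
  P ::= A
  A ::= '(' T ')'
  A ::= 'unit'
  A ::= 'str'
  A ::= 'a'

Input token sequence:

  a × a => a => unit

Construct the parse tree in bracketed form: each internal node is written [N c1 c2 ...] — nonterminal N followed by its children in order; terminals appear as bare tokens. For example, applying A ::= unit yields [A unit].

T
P => T
P × A => T
A × A => T
a × A => T
a × a => T
a × a => P => T
a × a => A => T
a × a => a => T
a × a => a => P
a × a => a => A
a × a => a => unit

[T [P [P [A a]] × [A a]] => [T [P [A a]] => [T [P [A unit]]]]]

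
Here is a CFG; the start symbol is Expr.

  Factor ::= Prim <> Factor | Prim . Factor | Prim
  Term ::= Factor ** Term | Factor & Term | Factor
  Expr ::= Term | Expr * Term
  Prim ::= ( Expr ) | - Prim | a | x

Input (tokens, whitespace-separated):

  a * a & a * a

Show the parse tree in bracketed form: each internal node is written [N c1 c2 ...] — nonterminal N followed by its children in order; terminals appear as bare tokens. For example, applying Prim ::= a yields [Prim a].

Expr
Expr * Term
Expr * Term * Term
Term * Term * Term
Factor * Term * Term
Prim * Term * Term
a * Term * Term
a * Factor & Term * Term
a * Prim & Term * Term
a * a & Term * Term
a * a & Factor * Term
a * a & Prim * Term
a * a & a * Term
a * a & a * Factor
a * a & a * Prim
a * a & a * a

[Expr [Expr [Expr [Term [Factor [Prim a]]]] * [Term [Factor [Prim a]] & [Term [Factor [Prim a]]]]] * [Term [Factor [Prim a]]]]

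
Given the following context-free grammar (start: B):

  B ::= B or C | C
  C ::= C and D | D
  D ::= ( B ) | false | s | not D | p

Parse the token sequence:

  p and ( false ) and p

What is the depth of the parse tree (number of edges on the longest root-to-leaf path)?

7

[B [C [C [C [D p]] and [D ( [B [C [D false]]] )]] and [D p]]]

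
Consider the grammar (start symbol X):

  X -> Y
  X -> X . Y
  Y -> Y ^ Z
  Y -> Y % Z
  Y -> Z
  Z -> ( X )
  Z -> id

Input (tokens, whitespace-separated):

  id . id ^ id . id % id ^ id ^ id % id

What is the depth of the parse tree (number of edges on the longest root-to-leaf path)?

[X [X [X [Y [Z id]]] . [Y [Y [Z id]] ^ [Z id]]] . [Y [Y [Y [Y [Y [Z id]] % [Z id]] ^ [Z id]] ^ [Z id]] % [Z id]]]

7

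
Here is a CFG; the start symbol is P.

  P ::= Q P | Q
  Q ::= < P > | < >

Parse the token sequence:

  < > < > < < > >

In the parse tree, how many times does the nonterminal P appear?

[P [Q < >] [P [Q < >] [P [Q < [P [Q < >]] >]]]]

4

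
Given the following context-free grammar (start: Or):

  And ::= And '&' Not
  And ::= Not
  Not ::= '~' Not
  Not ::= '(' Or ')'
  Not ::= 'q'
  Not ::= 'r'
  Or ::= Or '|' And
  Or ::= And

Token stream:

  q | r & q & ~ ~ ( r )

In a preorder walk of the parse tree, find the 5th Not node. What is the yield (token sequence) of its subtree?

[Or [Or [And [Not q]]] | [And [And [And [Not r]] & [Not q]] & [Not ~ [Not ~ [Not ( [Or [And [Not r]]] )]]]]]

~ ( r )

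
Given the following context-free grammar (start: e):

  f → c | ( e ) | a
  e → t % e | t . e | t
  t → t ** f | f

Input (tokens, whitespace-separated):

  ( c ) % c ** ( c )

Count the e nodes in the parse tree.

4

[e [t [f ( [e [t [f c]]] )]] % [e [t [t [f c]] ** [f ( [e [t [f c]]] )]]]]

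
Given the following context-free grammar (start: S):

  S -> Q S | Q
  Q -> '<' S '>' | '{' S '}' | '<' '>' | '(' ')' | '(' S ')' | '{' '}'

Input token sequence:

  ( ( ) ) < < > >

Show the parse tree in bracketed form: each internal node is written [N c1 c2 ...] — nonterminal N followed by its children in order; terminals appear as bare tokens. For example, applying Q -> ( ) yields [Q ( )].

[S [Q ( [S [Q ( )]] )] [S [Q < [S [Q < >]] >]]]

S
Q S
( S ) S
( Q ) S
( ( ) ) S
( ( ) ) Q
( ( ) ) < S >
( ( ) ) < Q >
( ( ) ) < < > >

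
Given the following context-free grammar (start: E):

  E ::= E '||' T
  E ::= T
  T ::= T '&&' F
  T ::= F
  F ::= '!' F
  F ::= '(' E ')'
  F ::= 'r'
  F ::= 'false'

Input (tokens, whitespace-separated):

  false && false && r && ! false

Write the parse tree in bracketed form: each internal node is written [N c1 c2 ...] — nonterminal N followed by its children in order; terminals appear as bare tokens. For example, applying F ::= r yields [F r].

E
T
T && F
T && F && F
T && F && F && F
F && F && F && F
false && F && F && F
false && false && F && F
false && false && r && F
false && false && r && ! F
false && false && r && ! false

[E [T [T [T [T [F false]] && [F false]] && [F r]] && [F ! [F false]]]]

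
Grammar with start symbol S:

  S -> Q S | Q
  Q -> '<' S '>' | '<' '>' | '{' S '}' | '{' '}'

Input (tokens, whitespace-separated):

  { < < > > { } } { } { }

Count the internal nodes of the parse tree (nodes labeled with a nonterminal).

[S [Q { [S [Q < [S [Q < >]] >] [S [Q { }]]] }] [S [Q { }] [S [Q { }]]]]

12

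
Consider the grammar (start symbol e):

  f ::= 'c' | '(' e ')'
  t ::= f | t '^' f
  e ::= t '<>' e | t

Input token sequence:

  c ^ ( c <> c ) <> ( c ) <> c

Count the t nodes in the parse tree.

[e [t [t [f c]] ^ [f ( [e [t [f c]] <> [e [t [f c]]]] )]] <> [e [t [f ( [e [t [f c]]] )]] <> [e [t [f c]]]]]

7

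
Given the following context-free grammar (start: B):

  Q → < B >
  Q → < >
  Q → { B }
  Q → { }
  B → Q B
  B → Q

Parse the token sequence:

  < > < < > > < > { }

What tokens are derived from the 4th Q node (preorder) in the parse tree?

< >

[B [Q < >] [B [Q < [B [Q < >]] >] [B [Q < >] [B [Q { }]]]]]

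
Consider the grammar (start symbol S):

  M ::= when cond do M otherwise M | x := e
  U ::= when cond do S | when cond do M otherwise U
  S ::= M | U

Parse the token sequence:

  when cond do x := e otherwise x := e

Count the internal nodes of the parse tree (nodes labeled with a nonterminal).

4

[S [M when cond do [M x := e] otherwise [M x := e]]]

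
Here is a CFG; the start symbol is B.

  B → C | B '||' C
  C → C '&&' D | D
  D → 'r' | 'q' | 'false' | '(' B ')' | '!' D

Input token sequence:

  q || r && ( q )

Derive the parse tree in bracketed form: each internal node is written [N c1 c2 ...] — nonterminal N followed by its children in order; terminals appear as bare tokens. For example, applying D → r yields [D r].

B
B || C
C || C
D || C
q || C
q || C && D
q || D && D
q || r && D
q || r && ( B )
q || r && ( C )
q || r && ( D )
q || r && ( q )

[B [B [C [D q]]] || [C [C [D r]] && [D ( [B [C [D q]]] )]]]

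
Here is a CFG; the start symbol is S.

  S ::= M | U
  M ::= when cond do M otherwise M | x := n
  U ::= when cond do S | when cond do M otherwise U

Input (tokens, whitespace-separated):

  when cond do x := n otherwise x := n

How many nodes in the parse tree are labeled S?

1

[S [M when cond do [M x := n] otherwise [M x := n]]]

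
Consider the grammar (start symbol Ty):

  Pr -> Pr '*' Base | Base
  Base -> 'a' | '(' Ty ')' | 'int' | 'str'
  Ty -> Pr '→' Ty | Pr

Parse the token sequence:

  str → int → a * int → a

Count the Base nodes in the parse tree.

[Ty [Pr [Base str]] → [Ty [Pr [Base int]] → [Ty [Pr [Pr [Base a]] * [Base int]] → [Ty [Pr [Base a]]]]]]

5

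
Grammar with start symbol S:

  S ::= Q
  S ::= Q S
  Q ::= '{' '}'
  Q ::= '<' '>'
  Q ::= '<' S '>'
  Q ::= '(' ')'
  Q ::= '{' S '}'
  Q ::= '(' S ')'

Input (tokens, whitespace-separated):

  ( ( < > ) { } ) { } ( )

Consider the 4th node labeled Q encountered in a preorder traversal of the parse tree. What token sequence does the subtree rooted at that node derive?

{ }

[S [Q ( [S [Q ( [S [Q < >]] )] [S [Q { }]]] )] [S [Q { }] [S [Q ( )]]]]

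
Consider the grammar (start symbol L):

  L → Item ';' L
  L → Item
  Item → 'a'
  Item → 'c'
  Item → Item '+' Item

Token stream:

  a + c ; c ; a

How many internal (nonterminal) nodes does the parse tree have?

8

[L [Item [Item a] + [Item c]] ; [L [Item c] ; [L [Item a]]]]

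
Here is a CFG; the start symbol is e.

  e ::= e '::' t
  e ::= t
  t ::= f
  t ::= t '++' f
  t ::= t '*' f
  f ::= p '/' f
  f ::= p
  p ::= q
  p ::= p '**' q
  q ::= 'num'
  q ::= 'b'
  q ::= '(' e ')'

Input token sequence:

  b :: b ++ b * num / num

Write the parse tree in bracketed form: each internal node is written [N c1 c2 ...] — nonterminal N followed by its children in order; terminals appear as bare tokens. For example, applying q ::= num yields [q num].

e
e :: t
t :: t
f :: t
p :: t
q :: t
b :: t
b :: t * f
b :: t ++ f * f
b :: f ++ f * f
b :: p ++ f * f
b :: q ++ f * f
b :: b ++ f * f
b :: b ++ p * f
b :: b ++ q * f
b :: b ++ b * f
b :: b ++ b * p / f
b :: b ++ b * q / f
b :: b ++ b * num / f
b :: b ++ b * num / p
b :: b ++ b * num / q
b :: b ++ b * num / num

[e [e [t [f [p [q b]]]]] :: [t [t [t [f [p [q b]]]] ++ [f [p [q b]]]] * [f [p [q num]] / [f [p [q num]]]]]]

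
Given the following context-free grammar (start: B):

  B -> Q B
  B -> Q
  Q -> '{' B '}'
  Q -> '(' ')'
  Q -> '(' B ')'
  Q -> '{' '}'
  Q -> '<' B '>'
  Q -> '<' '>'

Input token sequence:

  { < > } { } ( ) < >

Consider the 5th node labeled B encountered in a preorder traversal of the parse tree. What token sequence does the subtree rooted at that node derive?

[B [Q { [B [Q < >]] }] [B [Q { }] [B [Q ( )] [B [Q < >]]]]]

< >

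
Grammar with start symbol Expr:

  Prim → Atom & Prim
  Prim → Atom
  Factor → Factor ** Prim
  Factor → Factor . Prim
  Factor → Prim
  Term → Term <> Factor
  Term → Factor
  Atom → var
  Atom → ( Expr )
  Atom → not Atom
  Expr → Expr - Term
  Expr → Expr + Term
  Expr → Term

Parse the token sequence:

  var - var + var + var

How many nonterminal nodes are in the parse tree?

20

[Expr [Expr [Expr [Expr [Term [Factor [Prim [Atom var]]]]] - [Term [Factor [Prim [Atom var]]]]] + [Term [Factor [Prim [Atom var]]]]] + [Term [Factor [Prim [Atom var]]]]]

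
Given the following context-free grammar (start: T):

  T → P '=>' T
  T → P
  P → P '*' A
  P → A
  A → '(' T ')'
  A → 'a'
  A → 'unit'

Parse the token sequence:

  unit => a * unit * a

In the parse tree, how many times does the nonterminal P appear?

[T [P [A unit]] => [T [P [P [P [A a]] * [A unit]] * [A a]]]]

4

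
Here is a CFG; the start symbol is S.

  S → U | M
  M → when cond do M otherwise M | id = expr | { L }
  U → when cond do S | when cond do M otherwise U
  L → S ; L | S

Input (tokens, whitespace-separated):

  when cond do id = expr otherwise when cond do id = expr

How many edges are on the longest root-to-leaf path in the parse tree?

[S [U when cond do [M id = expr] otherwise [U when cond do [S [M id = expr]]]]]

5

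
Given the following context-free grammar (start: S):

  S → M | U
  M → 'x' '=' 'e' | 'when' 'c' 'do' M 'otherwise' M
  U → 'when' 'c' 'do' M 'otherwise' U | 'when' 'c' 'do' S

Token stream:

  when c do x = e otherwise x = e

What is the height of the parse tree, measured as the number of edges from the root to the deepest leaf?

[S [M when c do [M x = e] otherwise [M x = e]]]

3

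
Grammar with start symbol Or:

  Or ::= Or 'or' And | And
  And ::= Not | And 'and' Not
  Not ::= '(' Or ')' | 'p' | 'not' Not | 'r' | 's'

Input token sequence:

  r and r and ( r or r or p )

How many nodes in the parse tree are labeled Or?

[Or [And [And [And [Not r]] and [Not r]] and [Not ( [Or [Or [Or [And [Not r]]] or [And [Not r]]] or [And [Not p]]] )]]]

4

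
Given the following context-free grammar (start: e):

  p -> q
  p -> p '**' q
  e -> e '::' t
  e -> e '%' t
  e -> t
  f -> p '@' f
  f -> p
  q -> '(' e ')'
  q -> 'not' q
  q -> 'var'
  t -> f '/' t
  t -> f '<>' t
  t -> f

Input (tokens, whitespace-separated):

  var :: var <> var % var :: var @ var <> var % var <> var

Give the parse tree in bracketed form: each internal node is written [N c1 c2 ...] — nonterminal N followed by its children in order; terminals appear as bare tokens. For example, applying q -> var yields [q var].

[e [e [e [e [e [t [f [p [q var]]]]] :: [t [f [p [q var]]] <> [t [f [p [q var]]]]]] % [t [f [p [q var]]]]] :: [t [f [p [q var]] @ [f [p [q var]]]] <> [t [f [p [q var]]]]]] % [t [f [p [q var]]] <> [t [f [p [q var]]]]]]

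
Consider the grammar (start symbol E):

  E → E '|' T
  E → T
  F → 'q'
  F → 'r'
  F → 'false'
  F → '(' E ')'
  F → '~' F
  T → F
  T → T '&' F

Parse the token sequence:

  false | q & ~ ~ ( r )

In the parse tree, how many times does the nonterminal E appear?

[E [E [T [F false]]] | [T [T [F q]] & [F ~ [F ~ [F ( [E [T [F r]]] )]]]]]

3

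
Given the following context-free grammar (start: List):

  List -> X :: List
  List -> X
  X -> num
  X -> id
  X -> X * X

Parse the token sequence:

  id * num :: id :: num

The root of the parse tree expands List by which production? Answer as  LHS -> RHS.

[List [X [X id] * [X num]] :: [List [X id] :: [List [X num]]]]

List -> X :: List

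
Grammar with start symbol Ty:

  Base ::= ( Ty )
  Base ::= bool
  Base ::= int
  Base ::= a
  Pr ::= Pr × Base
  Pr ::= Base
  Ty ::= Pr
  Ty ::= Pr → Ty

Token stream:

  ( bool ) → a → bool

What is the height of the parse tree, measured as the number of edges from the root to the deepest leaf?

[Ty [Pr [Base ( [Ty [Pr [Base bool]]] )]] → [Ty [Pr [Base a]] → [Ty [Pr [Base bool]]]]]

6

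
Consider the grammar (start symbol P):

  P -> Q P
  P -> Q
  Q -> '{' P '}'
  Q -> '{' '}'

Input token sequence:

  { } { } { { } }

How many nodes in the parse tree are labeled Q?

4

[P [Q { }] [P [Q { }] [P [Q { [P [Q { }]] }]]]]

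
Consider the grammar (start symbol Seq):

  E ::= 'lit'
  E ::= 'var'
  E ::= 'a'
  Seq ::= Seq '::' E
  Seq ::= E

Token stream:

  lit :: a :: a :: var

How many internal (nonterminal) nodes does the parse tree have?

8

[Seq [Seq [Seq [Seq [E lit]] :: [E a]] :: [E a]] :: [E var]]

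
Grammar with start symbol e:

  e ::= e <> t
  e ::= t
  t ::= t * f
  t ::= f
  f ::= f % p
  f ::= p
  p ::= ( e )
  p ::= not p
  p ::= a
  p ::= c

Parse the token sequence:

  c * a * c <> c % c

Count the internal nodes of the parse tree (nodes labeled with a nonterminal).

[e [e [t [t [t [f [p c]]] * [f [p a]]] * [f [p c]]]] <> [t [f [f [p c]] % [p c]]]]

16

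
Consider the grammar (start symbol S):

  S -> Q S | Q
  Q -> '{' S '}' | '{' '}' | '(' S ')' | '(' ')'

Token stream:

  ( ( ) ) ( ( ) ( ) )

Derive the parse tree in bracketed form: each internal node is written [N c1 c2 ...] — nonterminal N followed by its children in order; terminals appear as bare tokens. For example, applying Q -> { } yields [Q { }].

S
Q S
( S ) S
( Q ) S
( ( ) ) S
( ( ) ) Q
( ( ) ) ( S )
( ( ) ) ( Q S )
( ( ) ) ( ( ) S )
( ( ) ) ( ( ) Q )
( ( ) ) ( ( ) ( ) )

[S [Q ( [S [Q ( )]] )] [S [Q ( [S [Q ( )] [S [Q ( )]]] )]]]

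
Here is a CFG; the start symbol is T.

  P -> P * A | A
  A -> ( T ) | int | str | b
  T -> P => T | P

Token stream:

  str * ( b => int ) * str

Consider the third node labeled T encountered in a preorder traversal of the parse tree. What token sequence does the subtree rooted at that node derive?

[T [P [P [P [A str]] * [A ( [T [P [A b]] => [T [P [A int]]]] )]] * [A str]]]

int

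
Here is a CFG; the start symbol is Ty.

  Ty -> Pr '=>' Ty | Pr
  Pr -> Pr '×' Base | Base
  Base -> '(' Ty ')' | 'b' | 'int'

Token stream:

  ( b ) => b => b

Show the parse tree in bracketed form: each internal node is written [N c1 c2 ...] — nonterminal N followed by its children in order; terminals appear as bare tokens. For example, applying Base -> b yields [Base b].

Ty
Pr => Ty
Base => Ty
( Ty ) => Ty
( Pr ) => Ty
( Base ) => Ty
( b ) => Ty
( b ) => Pr => Ty
( b ) => Base => Ty
( b ) => b => Ty
( b ) => b => Pr
( b ) => b => Base
( b ) => b => b

[Ty [Pr [Base ( [Ty [Pr [Base b]]] )]] => [Ty [Pr [Base b]] => [Ty [Pr [Base b]]]]]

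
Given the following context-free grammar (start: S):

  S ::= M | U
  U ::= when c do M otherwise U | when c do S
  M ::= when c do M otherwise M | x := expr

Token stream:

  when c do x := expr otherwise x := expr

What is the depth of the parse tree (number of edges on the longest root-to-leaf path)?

3

[S [M when c do [M x := expr] otherwise [M x := expr]]]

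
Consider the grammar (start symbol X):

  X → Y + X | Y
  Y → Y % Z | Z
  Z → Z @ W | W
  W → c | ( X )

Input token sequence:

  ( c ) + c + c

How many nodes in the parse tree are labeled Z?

[X [Y [Z [W ( [X [Y [Z [W c]]]] )]]] + [X [Y [Z [W c]]] + [X [Y [Z [W c]]]]]]

4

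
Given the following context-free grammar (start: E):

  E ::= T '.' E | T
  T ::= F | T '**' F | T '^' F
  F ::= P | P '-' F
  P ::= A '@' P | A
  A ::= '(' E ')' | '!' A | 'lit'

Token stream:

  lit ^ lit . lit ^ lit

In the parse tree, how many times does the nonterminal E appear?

[E [T [T [F [P [A lit]]]] ^ [F [P [A lit]]]] . [E [T [T [F [P [A lit]]]] ^ [F [P [A lit]]]]]]

2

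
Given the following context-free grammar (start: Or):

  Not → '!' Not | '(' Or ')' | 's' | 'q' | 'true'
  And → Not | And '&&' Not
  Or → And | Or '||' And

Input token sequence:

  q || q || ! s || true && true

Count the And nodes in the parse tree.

[Or [Or [Or [Or [And [Not q]]] || [And [Not q]]] || [And [Not ! [Not s]]]] || [And [And [Not true]] && [Not true]]]

5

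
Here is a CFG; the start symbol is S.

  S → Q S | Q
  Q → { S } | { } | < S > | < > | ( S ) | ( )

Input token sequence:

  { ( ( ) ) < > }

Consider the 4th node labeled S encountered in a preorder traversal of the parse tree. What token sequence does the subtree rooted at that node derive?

< >

[S [Q { [S [Q ( [S [Q ( )]] )] [S [Q < >]]] }]]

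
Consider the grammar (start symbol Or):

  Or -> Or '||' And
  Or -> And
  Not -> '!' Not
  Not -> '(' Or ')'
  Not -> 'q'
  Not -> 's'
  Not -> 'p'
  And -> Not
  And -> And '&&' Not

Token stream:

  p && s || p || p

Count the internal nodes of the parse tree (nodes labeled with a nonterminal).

[Or [Or [Or [And [And [Not p]] && [Not s]]] || [And [Not p]]] || [And [Not p]]]

11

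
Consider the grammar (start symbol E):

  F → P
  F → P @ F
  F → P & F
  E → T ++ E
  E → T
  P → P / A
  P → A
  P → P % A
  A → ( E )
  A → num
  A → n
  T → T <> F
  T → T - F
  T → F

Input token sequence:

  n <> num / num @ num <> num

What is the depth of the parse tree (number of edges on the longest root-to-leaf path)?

[E [T [T [T [F [P [A n]]]] <> [F [P [P [A num]] / [A num]] @ [F [P [A num]]]]] <> [F [P [A num]]]]]

7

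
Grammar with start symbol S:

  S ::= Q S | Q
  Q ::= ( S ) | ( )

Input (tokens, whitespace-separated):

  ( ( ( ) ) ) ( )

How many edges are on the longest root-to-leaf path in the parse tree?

6

[S [Q ( [S [Q ( [S [Q ( )]] )]] )] [S [Q ( )]]]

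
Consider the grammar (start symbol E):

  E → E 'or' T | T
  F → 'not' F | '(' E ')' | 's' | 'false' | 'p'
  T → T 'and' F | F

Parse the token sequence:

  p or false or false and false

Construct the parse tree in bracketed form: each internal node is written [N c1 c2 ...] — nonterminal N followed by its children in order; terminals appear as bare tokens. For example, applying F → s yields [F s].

[E [E [E [T [F p]]] or [T [F false]]] or [T [T [F false]] and [F false]]]

E
E or T
E or T or T
T or T or T
F or T or T
p or T or T
p or F or T
p or false or T
p or false or T and F
p or false or F and F
p or false or false and F
p or false or false and false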